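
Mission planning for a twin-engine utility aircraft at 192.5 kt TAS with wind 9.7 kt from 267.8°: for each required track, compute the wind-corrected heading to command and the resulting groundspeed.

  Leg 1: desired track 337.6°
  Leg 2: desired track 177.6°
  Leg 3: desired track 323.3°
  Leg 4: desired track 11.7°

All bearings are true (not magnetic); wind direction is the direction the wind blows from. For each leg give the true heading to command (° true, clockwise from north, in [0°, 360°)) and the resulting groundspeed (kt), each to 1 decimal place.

Leg 1: desired track 337.6°; wind correction -2.7° → command heading 334.9°, groundspeed 188.9 kt
Leg 2: desired track 177.6°; wind correction +2.9° → command heading 180.5°, groundspeed 192.3 kt
Leg 3: desired track 323.3°; wind correction -2.4° → command heading 320.9°, groundspeed 186.8 kt
Leg 4: desired track 11.7°; wind correction -2.8° → command heading 8.9°, groundspeed 194.6 kt

Leg 1: heading=334.9°, groundspeed=188.9 kt
Leg 2: heading=180.5°, groundspeed=192.3 kt
Leg 3: heading=320.9°, groundspeed=186.8 kt
Leg 4: heading=8.9°, groundspeed=194.6 kt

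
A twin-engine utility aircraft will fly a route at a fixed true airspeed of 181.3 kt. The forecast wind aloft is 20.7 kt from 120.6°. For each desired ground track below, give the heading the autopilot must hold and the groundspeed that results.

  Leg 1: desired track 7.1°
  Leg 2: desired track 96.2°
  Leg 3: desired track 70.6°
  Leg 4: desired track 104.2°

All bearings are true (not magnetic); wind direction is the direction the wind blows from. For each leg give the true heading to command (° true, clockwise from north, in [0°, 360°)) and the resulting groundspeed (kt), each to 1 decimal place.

Leg 1: desired track 7.1°; wind correction +6.0° → command heading 13.1°, groundspeed 188.6 kt
Leg 2: desired track 96.2°; wind correction +2.7° → command heading 98.9°, groundspeed 162.2 kt
Leg 3: desired track 70.6°; wind correction +5.0° → command heading 75.6°, groundspeed 167.3 kt
Leg 4: desired track 104.2°; wind correction +1.8° → command heading 106.0°, groundspeed 161.3 kt

Leg 1: heading=13.1°, groundspeed=188.6 kt
Leg 2: heading=98.9°, groundspeed=162.2 kt
Leg 3: heading=75.6°, groundspeed=167.3 kt
Leg 4: heading=106.0°, groundspeed=161.3 kt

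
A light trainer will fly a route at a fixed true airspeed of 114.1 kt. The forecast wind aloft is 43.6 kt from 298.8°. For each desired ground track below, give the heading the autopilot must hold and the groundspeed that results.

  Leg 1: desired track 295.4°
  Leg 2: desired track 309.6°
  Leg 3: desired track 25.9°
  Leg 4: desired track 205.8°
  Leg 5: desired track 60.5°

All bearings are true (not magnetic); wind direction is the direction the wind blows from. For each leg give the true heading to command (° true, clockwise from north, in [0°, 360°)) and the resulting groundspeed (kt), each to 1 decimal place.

Leg 1: heading=296.7°, groundspeed=70.5 kt
Leg 2: heading=305.5°, groundspeed=71.0 kt
Leg 3: heading=3.5°, groundspeed=103.3 kt
Leg 4: heading=228.2°, groundspeed=107.7 kt
Leg 5: heading=41.5°, groundspeed=130.8 kt

Leg 1: desired track 295.4°; wind correction +1.3° → command heading 296.7°, groundspeed 70.5 kt
Leg 2: desired track 309.6°; wind correction -4.1° → command heading 305.5°, groundspeed 71.0 kt
Leg 3: desired track 25.9°; wind correction -22.4° → command heading 3.5°, groundspeed 103.3 kt
Leg 4: desired track 205.8°; wind correction +22.4° → command heading 228.2°, groundspeed 107.7 kt
Leg 5: desired track 60.5°; wind correction -19.0° → command heading 41.5°, groundspeed 130.8 kt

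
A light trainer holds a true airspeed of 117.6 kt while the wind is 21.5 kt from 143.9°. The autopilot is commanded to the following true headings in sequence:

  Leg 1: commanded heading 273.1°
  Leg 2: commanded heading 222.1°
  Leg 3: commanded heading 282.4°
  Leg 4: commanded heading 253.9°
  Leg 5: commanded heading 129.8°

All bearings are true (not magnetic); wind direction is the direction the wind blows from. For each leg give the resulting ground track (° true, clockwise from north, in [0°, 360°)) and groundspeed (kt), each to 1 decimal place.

Leg 1: heading 273.1°; drift +7.2° → track 280.3°, groundspeed 132.2 kt
Leg 2: heading 222.1°; drift +10.5° → track 232.6°, groundspeed 115.1 kt
Leg 3: heading 282.4°; drift +6.1° → track 288.5°, groundspeed 134.5 kt
Leg 4: heading 253.9°; drift +9.2° → track 263.1°, groundspeed 126.6 kt
Leg 5: heading 129.8°; drift -3.1° → track 126.7°, groundspeed 96.9 kt

Leg 1: track=280.3°, groundspeed=132.2 kt
Leg 2: track=232.6°, groundspeed=115.1 kt
Leg 3: track=288.5°, groundspeed=134.5 kt
Leg 4: track=263.1°, groundspeed=126.6 kt
Leg 5: track=126.7°, groundspeed=96.9 kt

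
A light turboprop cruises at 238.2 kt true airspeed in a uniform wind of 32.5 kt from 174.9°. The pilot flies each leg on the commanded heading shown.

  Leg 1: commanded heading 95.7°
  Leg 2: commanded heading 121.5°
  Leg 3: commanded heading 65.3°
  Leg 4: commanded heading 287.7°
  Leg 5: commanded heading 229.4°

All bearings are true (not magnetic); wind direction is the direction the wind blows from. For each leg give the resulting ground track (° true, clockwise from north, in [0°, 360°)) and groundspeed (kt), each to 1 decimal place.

Leg 1: heading 95.7°; drift -7.8° → track 87.9°, groundspeed 234.3 kt
Leg 2: heading 121.5°; drift -6.8° → track 114.7°, groundspeed 220.4 kt
Leg 3: heading 65.3°; drift -7.0° → track 58.3°, groundspeed 251.0 kt
Leg 4: heading 287.7°; drift +6.8° → track 294.5°, groundspeed 252.6 kt
Leg 5: heading 229.4°; drift +6.9° → track 236.3°, groundspeed 220.9 kt

Leg 1: track=87.9°, groundspeed=234.3 kt
Leg 2: track=114.7°, groundspeed=220.4 kt
Leg 3: track=58.3°, groundspeed=251.0 kt
Leg 4: track=294.5°, groundspeed=252.6 kt
Leg 5: track=236.3°, groundspeed=220.9 kt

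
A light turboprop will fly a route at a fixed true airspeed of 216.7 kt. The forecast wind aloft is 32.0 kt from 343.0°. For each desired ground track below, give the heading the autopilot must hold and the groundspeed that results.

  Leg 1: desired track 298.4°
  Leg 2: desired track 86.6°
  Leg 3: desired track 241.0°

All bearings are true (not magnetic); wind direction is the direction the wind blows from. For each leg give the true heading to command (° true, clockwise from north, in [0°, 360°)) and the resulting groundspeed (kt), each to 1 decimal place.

Leg 1: desired track 298.4°; wind correction +6.0° → command heading 304.4°, groundspeed 192.7 kt
Leg 2: desired track 86.6°; wind correction -8.3° → command heading 78.3°, groundspeed 222.0 kt
Leg 3: desired track 241.0°; wind correction +8.3° → command heading 249.3°, groundspeed 221.1 kt

Leg 1: heading=304.4°, groundspeed=192.7 kt
Leg 2: heading=78.3°, groundspeed=222.0 kt
Leg 3: heading=249.3°, groundspeed=221.1 kt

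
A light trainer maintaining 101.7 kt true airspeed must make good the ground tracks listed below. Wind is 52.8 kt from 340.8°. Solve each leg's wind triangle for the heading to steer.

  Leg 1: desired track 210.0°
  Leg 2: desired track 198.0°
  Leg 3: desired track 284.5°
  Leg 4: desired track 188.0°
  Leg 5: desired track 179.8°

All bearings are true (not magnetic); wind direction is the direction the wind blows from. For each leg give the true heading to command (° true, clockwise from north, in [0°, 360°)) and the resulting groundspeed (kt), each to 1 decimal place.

Leg 1: desired track 210.0°; wind correction +23.1° → command heading 233.1°, groundspeed 128.0 kt
Leg 2: desired track 198.0°; wind correction +18.3° → command heading 216.3°, groundspeed 138.6 kt
Leg 3: desired track 284.5°; wind correction +25.6° → command heading 310.1°, groundspeed 62.4 kt
Leg 4: desired track 188.0°; wind correction +13.7° → command heading 201.7°, groundspeed 145.8 kt
Leg 5: desired track 179.8°; wind correction +9.7° → command heading 189.5°, groundspeed 150.2 kt

Leg 1: heading=233.1°, groundspeed=128.0 kt
Leg 2: heading=216.3°, groundspeed=138.6 kt
Leg 3: heading=310.1°, groundspeed=62.4 kt
Leg 4: heading=201.7°, groundspeed=145.8 kt
Leg 5: heading=189.5°, groundspeed=150.2 kt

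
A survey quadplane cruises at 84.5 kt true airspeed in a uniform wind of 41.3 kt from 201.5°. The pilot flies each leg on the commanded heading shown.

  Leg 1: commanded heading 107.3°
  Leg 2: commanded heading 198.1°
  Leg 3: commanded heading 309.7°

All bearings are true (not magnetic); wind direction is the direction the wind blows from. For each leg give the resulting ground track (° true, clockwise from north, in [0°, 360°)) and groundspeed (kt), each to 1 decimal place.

Leg 1: track=82.1°, groundspeed=96.7 kt
Leg 2: track=194.9°, groundspeed=43.3 kt
Leg 3: track=331.6°, groundspeed=105.0 kt

Leg 1: heading 107.3°; drift -25.2° → track 82.1°, groundspeed 96.7 kt
Leg 2: heading 198.1°; drift -3.2° → track 194.9°, groundspeed 43.3 kt
Leg 3: heading 309.7°; drift +21.9° → track 331.6°, groundspeed 105.0 kt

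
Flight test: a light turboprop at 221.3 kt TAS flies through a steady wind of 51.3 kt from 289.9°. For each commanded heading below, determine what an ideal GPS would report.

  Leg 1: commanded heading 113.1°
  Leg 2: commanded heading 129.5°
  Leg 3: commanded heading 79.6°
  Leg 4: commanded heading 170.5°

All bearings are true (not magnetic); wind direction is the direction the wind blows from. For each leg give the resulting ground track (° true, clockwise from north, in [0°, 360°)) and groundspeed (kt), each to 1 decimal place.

Leg 1: heading 113.1°; drift -0.6° → track 112.5°, groundspeed 272.5 kt
Leg 2: heading 129.5°; drift -3.7° → track 125.8°, groundspeed 270.2 kt
Leg 3: heading 79.6°; drift +5.6° → track 85.2°, groundspeed 266.9 kt
Leg 4: heading 170.5°; drift -10.3° → track 160.2°, groundspeed 250.5 kt

Leg 1: track=112.5°, groundspeed=272.5 kt
Leg 2: track=125.8°, groundspeed=270.2 kt
Leg 3: track=85.2°, groundspeed=266.9 kt
Leg 4: track=160.2°, groundspeed=250.5 kt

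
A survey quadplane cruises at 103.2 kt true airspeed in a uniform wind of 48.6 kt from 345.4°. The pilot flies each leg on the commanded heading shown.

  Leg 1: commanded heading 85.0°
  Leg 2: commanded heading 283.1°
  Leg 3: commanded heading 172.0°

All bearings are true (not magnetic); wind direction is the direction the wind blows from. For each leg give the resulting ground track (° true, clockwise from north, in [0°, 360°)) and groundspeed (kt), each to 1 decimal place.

Leg 1: heading 85.0°; drift +23.3° → track 108.3°, groundspeed 121.2 kt
Leg 2: heading 283.1°; drift -28.1° → track 255.0°, groundspeed 91.4 kt
Leg 3: heading 172.0°; drift -2.1° → track 169.9°, groundspeed 151.6 kt

Leg 1: track=108.3°, groundspeed=121.2 kt
Leg 2: track=255.0°, groundspeed=91.4 kt
Leg 3: track=169.9°, groundspeed=151.6 kt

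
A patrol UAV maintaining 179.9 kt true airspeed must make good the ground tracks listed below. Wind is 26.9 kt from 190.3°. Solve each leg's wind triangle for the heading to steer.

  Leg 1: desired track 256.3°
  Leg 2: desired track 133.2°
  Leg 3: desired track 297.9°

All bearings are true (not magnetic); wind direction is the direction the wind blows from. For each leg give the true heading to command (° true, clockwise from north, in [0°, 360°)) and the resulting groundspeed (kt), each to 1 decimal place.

Leg 1: heading=248.4°, groundspeed=167.3 kt
Leg 2: heading=140.4°, groundspeed=163.9 kt
Leg 3: heading=289.7°, groundspeed=186.2 kt

Leg 1: desired track 256.3°; wind correction -7.9° → command heading 248.4°, groundspeed 167.3 kt
Leg 2: desired track 133.2°; wind correction +7.2° → command heading 140.4°, groundspeed 163.9 kt
Leg 3: desired track 297.9°; wind correction -8.2° → command heading 289.7°, groundspeed 186.2 kt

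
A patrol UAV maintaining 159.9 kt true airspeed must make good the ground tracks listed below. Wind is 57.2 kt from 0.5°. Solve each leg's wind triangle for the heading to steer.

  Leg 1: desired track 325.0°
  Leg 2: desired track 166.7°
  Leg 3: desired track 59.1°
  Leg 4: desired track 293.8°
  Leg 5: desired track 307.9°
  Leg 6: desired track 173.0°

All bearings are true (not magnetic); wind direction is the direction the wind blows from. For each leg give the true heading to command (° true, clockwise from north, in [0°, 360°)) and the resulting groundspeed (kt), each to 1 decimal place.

Leg 1: heading=337.0°, groundspeed=109.8 kt
Leg 2: heading=161.8°, groundspeed=214.9 kt
Leg 3: heading=41.3°, groundspeed=122.5 kt
Leg 4: heading=313.0°, groundspeed=128.4 kt
Leg 5: heading=324.4°, groundspeed=118.6 kt
Leg 6: heading=170.3°, groundspeed=216.4 kt

Leg 1: desired track 325.0°; wind correction +12.0° → command heading 337.0°, groundspeed 109.8 kt
Leg 2: desired track 166.7°; wind correction -4.9° → command heading 161.8°, groundspeed 214.9 kt
Leg 3: desired track 59.1°; wind correction -17.8° → command heading 41.3°, groundspeed 122.5 kt
Leg 4: desired track 293.8°; wind correction +19.2° → command heading 313.0°, groundspeed 128.4 kt
Leg 5: desired track 307.9°; wind correction +16.5° → command heading 324.4°, groundspeed 118.6 kt
Leg 6: desired track 173.0°; wind correction -2.7° → command heading 170.3°, groundspeed 216.4 kt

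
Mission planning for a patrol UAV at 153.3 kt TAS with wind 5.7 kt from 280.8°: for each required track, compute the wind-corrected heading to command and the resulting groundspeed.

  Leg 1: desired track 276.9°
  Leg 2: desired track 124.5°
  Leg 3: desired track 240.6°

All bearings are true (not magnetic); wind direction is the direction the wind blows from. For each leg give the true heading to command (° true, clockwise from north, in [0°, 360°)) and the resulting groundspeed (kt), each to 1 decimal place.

Leg 1: heading=277.0°, groundspeed=147.6 kt
Leg 2: heading=125.4°, groundspeed=158.5 kt
Leg 3: heading=242.0°, groundspeed=148.9 kt

Leg 1: desired track 276.9°; wind correction +0.1° → command heading 277.0°, groundspeed 147.6 kt
Leg 2: desired track 124.5°; wind correction +0.9° → command heading 125.4°, groundspeed 158.5 kt
Leg 3: desired track 240.6°; wind correction +1.4° → command heading 242.0°, groundspeed 148.9 kt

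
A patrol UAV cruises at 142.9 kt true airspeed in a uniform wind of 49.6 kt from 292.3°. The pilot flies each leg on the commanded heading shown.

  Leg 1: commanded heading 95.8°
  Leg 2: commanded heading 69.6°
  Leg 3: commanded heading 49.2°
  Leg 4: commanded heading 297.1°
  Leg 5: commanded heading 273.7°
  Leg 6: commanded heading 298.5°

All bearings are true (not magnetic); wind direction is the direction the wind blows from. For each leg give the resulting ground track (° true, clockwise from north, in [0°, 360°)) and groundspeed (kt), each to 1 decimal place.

Leg 1: track=100.0°, groundspeed=191.0 kt
Leg 2: track=80.2°, groundspeed=182.5 kt
Leg 3: track=64.2°, groundspeed=171.2 kt
Leg 4: track=299.6°, groundspeed=93.6 kt
Leg 5: track=264.3°, groundspeed=97.2 kt
Leg 6: track=301.8°, groundspeed=93.7 kt

Leg 1: heading 95.8°; drift +4.2° → track 100.0°, groundspeed 191.0 kt
Leg 2: heading 69.6°; drift +10.6° → track 80.2°, groundspeed 182.5 kt
Leg 3: heading 49.2°; drift +15.0° → track 64.2°, groundspeed 171.2 kt
Leg 4: heading 297.1°; drift +2.5° → track 299.6°, groundspeed 93.6 kt
Leg 5: heading 273.7°; drift -9.4° → track 264.3°, groundspeed 97.2 kt
Leg 6: heading 298.5°; drift +3.3° → track 301.8°, groundspeed 93.7 kt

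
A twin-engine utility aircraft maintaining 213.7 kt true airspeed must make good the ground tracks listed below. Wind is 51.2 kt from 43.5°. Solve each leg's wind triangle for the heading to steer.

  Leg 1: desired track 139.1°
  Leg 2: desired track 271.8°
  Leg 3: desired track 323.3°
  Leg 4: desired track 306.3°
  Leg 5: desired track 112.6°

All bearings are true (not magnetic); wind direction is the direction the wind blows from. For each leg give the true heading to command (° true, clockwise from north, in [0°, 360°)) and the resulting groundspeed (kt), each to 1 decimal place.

Leg 1: desired track 139.1°; wind correction -13.8° → command heading 125.3°, groundspeed 212.5 kt
Leg 2: desired track 271.8°; wind correction +10.3° → command heading 282.1°, groundspeed 244.3 kt
Leg 3: desired track 323.3°; wind correction +13.7° → command heading 337.0°, groundspeed 198.9 kt
Leg 4: desired track 306.3°; wind correction +13.8° → command heading 320.1°, groundspeed 214.0 kt
Leg 5: desired track 112.6°; wind correction -12.9° → command heading 99.7°, groundspeed 190.0 kt

Leg 1: heading=125.3°, groundspeed=212.5 kt
Leg 2: heading=282.1°, groundspeed=244.3 kt
Leg 3: heading=337.0°, groundspeed=198.9 kt
Leg 4: heading=320.1°, groundspeed=214.0 kt
Leg 5: heading=99.7°, groundspeed=190.0 kt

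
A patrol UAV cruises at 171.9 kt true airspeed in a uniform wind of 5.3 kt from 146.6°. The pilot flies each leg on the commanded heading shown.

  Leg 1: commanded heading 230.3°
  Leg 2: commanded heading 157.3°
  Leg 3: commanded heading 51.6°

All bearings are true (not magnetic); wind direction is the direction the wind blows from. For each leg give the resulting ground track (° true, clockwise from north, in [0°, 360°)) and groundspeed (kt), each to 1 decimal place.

Leg 1: track=232.1°, groundspeed=171.4 kt
Leg 2: track=157.6°, groundspeed=166.7 kt
Leg 3: track=49.8°, groundspeed=172.4 kt

Leg 1: heading 230.3°; drift +1.8° → track 232.1°, groundspeed 171.4 kt
Leg 2: heading 157.3°; drift +0.3° → track 157.6°, groundspeed 166.7 kt
Leg 3: heading 51.6°; drift -1.8° → track 49.8°, groundspeed 172.4 kt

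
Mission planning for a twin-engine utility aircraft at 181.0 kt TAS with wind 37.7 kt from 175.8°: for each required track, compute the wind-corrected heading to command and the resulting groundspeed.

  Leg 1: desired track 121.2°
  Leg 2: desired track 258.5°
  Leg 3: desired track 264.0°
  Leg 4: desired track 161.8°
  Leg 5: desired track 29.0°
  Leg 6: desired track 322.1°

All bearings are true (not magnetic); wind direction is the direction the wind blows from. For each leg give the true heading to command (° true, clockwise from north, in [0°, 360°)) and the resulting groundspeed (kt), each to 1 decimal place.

Leg 1: desired track 121.2°; wind correction +9.8° → command heading 131.0°, groundspeed 156.5 kt
Leg 2: desired track 258.5°; wind correction -11.9° → command heading 246.6°, groundspeed 172.3 kt
Leg 3: desired track 264.0°; wind correction -12.0° → command heading 252.0°, groundspeed 175.9 kt
Leg 4: desired track 161.8°; wind correction +2.9° → command heading 164.7°, groundspeed 144.2 kt
Leg 5: desired track 29.0°; wind correction +6.5° → command heading 35.5°, groundspeed 211.4 kt
Leg 6: desired track 322.1°; wind correction -6.6° → command heading 315.5°, groundspeed 211.2 kt

Leg 1: heading=131.0°, groundspeed=156.5 kt
Leg 2: heading=246.6°, groundspeed=172.3 kt
Leg 3: heading=252.0°, groundspeed=175.9 kt
Leg 4: heading=164.7°, groundspeed=144.2 kt
Leg 5: heading=35.5°, groundspeed=211.4 kt
Leg 6: heading=315.5°, groundspeed=211.2 kt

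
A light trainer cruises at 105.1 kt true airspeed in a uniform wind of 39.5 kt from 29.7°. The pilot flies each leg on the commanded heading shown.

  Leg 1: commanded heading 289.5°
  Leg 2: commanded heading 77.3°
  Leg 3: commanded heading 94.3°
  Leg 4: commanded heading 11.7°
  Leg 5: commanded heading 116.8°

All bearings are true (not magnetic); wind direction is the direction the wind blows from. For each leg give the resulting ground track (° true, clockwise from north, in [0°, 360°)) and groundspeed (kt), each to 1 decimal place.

Leg 1: heading 289.5°; drift -19.1° → track 270.4°, groundspeed 118.6 kt
Leg 2: heading 77.3°; drift +20.4° → track 97.7°, groundspeed 83.7 kt
Leg 3: heading 94.3°; drift +22.0° → track 116.3°, groundspeed 95.1 kt
Leg 4: heading 11.7°; drift -10.2° → track 1.5°, groundspeed 68.6 kt
Leg 5: heading 116.8°; drift +20.9° → track 137.7°, groundspeed 110.4 kt

Leg 1: track=270.4°, groundspeed=118.6 kt
Leg 2: track=97.7°, groundspeed=83.7 kt
Leg 3: track=116.3°, groundspeed=95.1 kt
Leg 4: track=1.5°, groundspeed=68.6 kt
Leg 5: track=137.7°, groundspeed=110.4 kt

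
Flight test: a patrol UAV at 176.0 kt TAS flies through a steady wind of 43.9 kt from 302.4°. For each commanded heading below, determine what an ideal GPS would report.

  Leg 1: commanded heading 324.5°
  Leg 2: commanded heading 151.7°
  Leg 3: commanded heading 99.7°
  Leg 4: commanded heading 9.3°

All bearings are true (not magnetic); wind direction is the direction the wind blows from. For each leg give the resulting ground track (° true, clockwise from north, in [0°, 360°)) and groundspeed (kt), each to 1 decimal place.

Leg 1: track=331.5°, groundspeed=136.3 kt
Leg 2: track=146.0°, groundspeed=215.4 kt
Leg 3: track=104.2°, groundspeed=217.2 kt
Leg 4: track=23.6°, groundspeed=163.8 kt

Leg 1: heading 324.5°; drift +7.0° → track 331.5°, groundspeed 136.3 kt
Leg 2: heading 151.7°; drift -5.7° → track 146.0°, groundspeed 215.4 kt
Leg 3: heading 99.7°; drift +4.5° → track 104.2°, groundspeed 217.2 kt
Leg 4: heading 9.3°; drift +14.3° → track 23.6°, groundspeed 163.8 kt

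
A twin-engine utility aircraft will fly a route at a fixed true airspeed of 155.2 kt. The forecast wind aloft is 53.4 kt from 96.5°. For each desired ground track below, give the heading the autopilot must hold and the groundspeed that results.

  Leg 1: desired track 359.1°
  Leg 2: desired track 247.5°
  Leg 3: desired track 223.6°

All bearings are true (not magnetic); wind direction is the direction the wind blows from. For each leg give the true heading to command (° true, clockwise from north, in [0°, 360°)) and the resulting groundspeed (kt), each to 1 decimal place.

Leg 1: heading=19.1°, groundspeed=152.8 kt
Leg 2: heading=237.9°, groundspeed=199.7 kt
Leg 3: heading=207.7°, groundspeed=181.5 kt

Leg 1: desired track 359.1°; wind correction +20.0° → command heading 19.1°, groundspeed 152.8 kt
Leg 2: desired track 247.5°; wind correction -9.6° → command heading 237.9°, groundspeed 199.7 kt
Leg 3: desired track 223.6°; wind correction -15.9° → command heading 207.7°, groundspeed 181.5 kt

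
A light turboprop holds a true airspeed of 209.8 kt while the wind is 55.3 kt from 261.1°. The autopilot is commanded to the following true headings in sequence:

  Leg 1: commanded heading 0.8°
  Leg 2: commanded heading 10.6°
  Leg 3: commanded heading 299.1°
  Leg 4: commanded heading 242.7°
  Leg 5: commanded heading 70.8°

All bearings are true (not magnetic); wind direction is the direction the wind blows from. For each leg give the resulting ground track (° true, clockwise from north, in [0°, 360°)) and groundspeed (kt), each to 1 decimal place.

Leg 1: heading 0.8°; drift +14.0° → track 14.8°, groundspeed 225.8 kt
Leg 2: heading 10.6°; drift +12.9° → track 23.5°, groundspeed 234.1 kt
Leg 3: heading 299.1°; drift +11.6° → track 310.7°, groundspeed 169.7 kt
Leg 4: heading 242.7°; drift -6.3° → track 236.4°, groundspeed 158.3 kt
Leg 5: heading 70.8°; drift +2.1° → track 72.9°, groundspeed 264.4 kt

Leg 1: track=14.8°, groundspeed=225.8 kt
Leg 2: track=23.5°, groundspeed=234.1 kt
Leg 3: track=310.7°, groundspeed=169.7 kt
Leg 4: track=236.4°, groundspeed=158.3 kt
Leg 5: track=72.9°, groundspeed=264.4 kt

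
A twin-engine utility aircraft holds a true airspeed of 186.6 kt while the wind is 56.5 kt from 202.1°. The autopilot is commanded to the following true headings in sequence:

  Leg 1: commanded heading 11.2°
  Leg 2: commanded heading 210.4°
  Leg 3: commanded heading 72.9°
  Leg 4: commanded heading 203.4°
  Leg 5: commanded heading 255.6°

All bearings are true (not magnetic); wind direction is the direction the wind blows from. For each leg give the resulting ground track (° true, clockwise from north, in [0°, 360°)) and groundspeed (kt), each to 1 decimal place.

Leg 1: heading 11.2°; drift +2.5° → track 13.7°, groundspeed 242.3 kt
Leg 2: heading 210.4°; drift +3.6° → track 214.0°, groundspeed 130.9 kt
Leg 3: heading 72.9°; drift -11.1° → track 61.8°, groundspeed 226.6 kt
Leg 4: heading 203.4°; drift +0.6° → track 204.0°, groundspeed 130.1 kt
Leg 5: heading 255.6°; drift +16.5° → track 272.1°, groundspeed 159.6 kt

Leg 1: track=13.7°, groundspeed=242.3 kt
Leg 2: track=214.0°, groundspeed=130.9 kt
Leg 3: track=61.8°, groundspeed=226.6 kt
Leg 4: track=204.0°, groundspeed=130.1 kt
Leg 5: track=272.1°, groundspeed=159.6 kt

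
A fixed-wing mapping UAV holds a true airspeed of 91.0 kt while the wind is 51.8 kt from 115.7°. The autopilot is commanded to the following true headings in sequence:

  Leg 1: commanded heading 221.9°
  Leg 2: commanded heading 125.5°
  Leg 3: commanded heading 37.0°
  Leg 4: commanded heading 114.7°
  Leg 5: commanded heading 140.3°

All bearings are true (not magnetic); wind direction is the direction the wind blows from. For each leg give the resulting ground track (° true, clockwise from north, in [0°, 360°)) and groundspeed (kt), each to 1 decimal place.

Leg 1: heading 221.9°; drift +25.3° → track 247.2°, groundspeed 116.6 kt
Leg 2: heading 125.5°; drift +12.4° → track 137.9°, groundspeed 40.9 kt
Leg 3: heading 37.0°; drift -32.1° → track 4.9°, groundspeed 95.5 kt
Leg 4: heading 114.7°; drift -1.3° → track 113.4°, groundspeed 39.2 kt
Leg 5: heading 140.3°; drift +26.2° → track 166.5°, groundspeed 48.9 kt

Leg 1: track=247.2°, groundspeed=116.6 kt
Leg 2: track=137.9°, groundspeed=40.9 kt
Leg 3: track=4.9°, groundspeed=95.5 kt
Leg 4: track=113.4°, groundspeed=39.2 kt
Leg 5: track=166.5°, groundspeed=48.9 kt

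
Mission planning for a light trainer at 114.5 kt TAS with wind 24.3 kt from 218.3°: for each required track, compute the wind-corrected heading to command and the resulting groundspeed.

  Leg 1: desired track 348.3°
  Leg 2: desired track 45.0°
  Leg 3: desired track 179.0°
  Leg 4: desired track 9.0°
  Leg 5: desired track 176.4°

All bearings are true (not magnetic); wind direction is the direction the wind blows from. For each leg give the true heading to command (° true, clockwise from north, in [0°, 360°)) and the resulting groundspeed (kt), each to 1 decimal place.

Leg 1: heading=338.9°, groundspeed=128.6 kt
Leg 2: heading=46.4°, groundspeed=138.6 kt
Leg 3: heading=186.7°, groundspeed=94.7 kt
Leg 4: heading=3.0°, groundspeed=135.1 kt
Leg 5: heading=184.5°, groundspeed=95.3 kt

Leg 1: desired track 348.3°; wind correction -9.4° → command heading 338.9°, groundspeed 128.6 kt
Leg 2: desired track 45.0°; wind correction +1.4° → command heading 46.4°, groundspeed 138.6 kt
Leg 3: desired track 179.0°; wind correction +7.7° → command heading 186.7°, groundspeed 94.7 kt
Leg 4: desired track 9.0°; wind correction -6.0° → command heading 3.0°, groundspeed 135.1 kt
Leg 5: desired track 176.4°; wind correction +8.1° → command heading 184.5°, groundspeed 95.3 kt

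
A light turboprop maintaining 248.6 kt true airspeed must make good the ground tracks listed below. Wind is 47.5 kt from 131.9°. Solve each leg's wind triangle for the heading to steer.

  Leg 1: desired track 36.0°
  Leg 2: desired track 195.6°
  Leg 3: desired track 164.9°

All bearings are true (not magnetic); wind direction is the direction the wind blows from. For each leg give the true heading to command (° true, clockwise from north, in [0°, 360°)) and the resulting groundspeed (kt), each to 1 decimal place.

Leg 1: desired track 36.0°; wind correction +11.0° → command heading 47.0°, groundspeed 249.0 kt
Leg 2: desired track 195.6°; wind correction -9.9° → command heading 185.7°, groundspeed 223.9 kt
Leg 3: desired track 164.9°; wind correction -6.0° → command heading 158.9°, groundspeed 207.4 kt

Leg 1: heading=47.0°, groundspeed=249.0 kt
Leg 2: heading=185.7°, groundspeed=223.9 kt
Leg 3: heading=158.9°, groundspeed=207.4 kt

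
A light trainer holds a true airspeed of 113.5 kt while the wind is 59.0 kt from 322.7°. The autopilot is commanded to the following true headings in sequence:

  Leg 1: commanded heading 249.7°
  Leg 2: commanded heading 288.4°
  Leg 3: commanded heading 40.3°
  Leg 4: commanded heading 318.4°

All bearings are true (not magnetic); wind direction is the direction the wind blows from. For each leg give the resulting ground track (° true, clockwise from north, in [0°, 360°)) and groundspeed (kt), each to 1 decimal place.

Leg 1: heading 249.7°; drift -30.4° → track 219.3°, groundspeed 111.6 kt
Leg 2: heading 288.4°; drift -27.2° → track 261.2°, groundspeed 72.8 kt
Leg 3: heading 40.3°; drift +29.7° → track 70.0°, groundspeed 116.1 kt
Leg 4: heading 318.4°; drift -4.6° → track 313.8°, groundspeed 54.8 kt

Leg 1: track=219.3°, groundspeed=111.6 kt
Leg 2: track=261.2°, groundspeed=72.8 kt
Leg 3: track=70.0°, groundspeed=116.1 kt
Leg 4: track=313.8°, groundspeed=54.8 kt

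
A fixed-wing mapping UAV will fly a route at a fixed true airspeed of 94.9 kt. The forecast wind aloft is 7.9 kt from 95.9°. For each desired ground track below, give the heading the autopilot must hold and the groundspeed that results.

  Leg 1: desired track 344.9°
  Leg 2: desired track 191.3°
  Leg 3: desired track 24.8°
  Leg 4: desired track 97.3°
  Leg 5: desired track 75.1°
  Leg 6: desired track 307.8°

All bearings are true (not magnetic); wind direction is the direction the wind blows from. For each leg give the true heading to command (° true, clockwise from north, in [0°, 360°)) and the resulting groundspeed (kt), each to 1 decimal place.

Leg 1: desired track 344.9°; wind correction +4.5° → command heading 349.4°, groundspeed 97.4 kt
Leg 2: desired track 191.3°; wind correction -4.8° → command heading 186.5°, groundspeed 95.3 kt
Leg 3: desired track 24.8°; wind correction +4.5° → command heading 29.3°, groundspeed 92.0 kt
Leg 4: desired track 97.3°; wind correction -0.1° → command heading 97.2°, groundspeed 87.0 kt
Leg 5: desired track 75.1°; wind correction +1.7° → command heading 76.8°, groundspeed 87.5 kt
Leg 6: desired track 307.8°; wind correction +2.5° → command heading 310.3°, groundspeed 101.5 kt

Leg 1: heading=349.4°, groundspeed=97.4 kt
Leg 2: heading=186.5°, groundspeed=95.3 kt
Leg 3: heading=29.3°, groundspeed=92.0 kt
Leg 4: heading=97.2°, groundspeed=87.0 kt
Leg 5: heading=76.8°, groundspeed=87.5 kt
Leg 6: heading=310.3°, groundspeed=101.5 kt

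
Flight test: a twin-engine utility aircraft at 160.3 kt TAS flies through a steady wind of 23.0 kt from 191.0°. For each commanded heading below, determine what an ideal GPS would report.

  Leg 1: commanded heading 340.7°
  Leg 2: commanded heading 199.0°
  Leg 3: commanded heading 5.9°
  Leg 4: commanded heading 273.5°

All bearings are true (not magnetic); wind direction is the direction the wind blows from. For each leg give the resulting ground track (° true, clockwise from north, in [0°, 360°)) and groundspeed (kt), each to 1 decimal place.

Leg 1: track=344.4°, groundspeed=180.5 kt
Leg 2: track=200.3°, groundspeed=137.6 kt
Leg 3: track=6.5°, groundspeed=183.2 kt
Leg 4: track=281.7°, groundspeed=158.9 kt

Leg 1: heading 340.7°; drift +3.7° → track 344.4°, groundspeed 180.5 kt
Leg 2: heading 199.0°; drift +1.3° → track 200.3°, groundspeed 137.6 kt
Leg 3: heading 5.9°; drift +0.6° → track 6.5°, groundspeed 183.2 kt
Leg 4: heading 273.5°; drift +8.2° → track 281.7°, groundspeed 158.9 kt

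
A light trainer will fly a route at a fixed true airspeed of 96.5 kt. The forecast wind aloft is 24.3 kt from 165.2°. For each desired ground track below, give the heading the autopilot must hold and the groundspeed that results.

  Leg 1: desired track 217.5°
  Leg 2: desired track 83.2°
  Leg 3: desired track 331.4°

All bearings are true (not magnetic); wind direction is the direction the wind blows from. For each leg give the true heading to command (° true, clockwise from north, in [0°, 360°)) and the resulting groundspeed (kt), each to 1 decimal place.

Leg 1: heading=206.0°, groundspeed=79.7 kt
Leg 2: heading=97.6°, groundspeed=90.1 kt
Leg 3: heading=328.0°, groundspeed=119.9 kt

Leg 1: desired track 217.5°; wind correction -11.5° → command heading 206.0°, groundspeed 79.7 kt
Leg 2: desired track 83.2°; wind correction +14.4° → command heading 97.6°, groundspeed 90.1 kt
Leg 3: desired track 331.4°; wind correction -3.4° → command heading 328.0°, groundspeed 119.9 kt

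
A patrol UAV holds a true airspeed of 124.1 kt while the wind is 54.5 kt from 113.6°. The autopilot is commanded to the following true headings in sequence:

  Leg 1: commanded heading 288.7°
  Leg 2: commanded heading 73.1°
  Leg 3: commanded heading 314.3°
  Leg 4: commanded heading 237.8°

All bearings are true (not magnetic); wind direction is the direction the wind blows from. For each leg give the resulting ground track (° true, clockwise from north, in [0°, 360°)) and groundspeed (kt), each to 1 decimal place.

Leg 1: track=290.2°, groundspeed=178.5 kt
Leg 2: track=49.9°, groundspeed=89.9 kt
Leg 3: track=308.0°, groundspeed=176.1 kt
Leg 4: track=254.0°, groundspeed=161.2 kt

Leg 1: heading 288.7°; drift +1.5° → track 290.2°, groundspeed 178.5 kt
Leg 2: heading 73.1°; drift -23.2° → track 49.9°, groundspeed 89.9 kt
Leg 3: heading 314.3°; drift -6.3° → track 308.0°, groundspeed 176.1 kt
Leg 4: heading 237.8°; drift +16.2° → track 254.0°, groundspeed 161.2 kt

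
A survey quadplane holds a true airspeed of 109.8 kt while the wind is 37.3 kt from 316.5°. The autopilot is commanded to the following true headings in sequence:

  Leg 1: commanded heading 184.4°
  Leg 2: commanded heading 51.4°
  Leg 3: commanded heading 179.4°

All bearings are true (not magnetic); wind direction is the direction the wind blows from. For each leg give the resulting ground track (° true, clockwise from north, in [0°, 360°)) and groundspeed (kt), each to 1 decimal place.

Leg 1: heading 184.4°; drift -11.6° → track 172.8°, groundspeed 137.6 kt
Leg 2: heading 51.4°; drift +18.2° → track 69.6°, groundspeed 118.9 kt
Leg 3: heading 179.4°; drift -10.5° → track 168.9°, groundspeed 139.5 kt

Leg 1: track=172.8°, groundspeed=137.6 kt
Leg 2: track=69.6°, groundspeed=118.9 kt
Leg 3: track=168.9°, groundspeed=139.5 kt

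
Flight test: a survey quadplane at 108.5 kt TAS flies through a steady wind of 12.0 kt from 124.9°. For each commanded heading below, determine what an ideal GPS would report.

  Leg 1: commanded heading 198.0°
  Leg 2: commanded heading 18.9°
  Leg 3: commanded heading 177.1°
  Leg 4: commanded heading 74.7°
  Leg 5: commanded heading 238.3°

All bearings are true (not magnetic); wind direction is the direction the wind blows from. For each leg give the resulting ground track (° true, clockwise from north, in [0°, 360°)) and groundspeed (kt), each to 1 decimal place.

Leg 1: heading 198.0°; drift +6.2° → track 204.2°, groundspeed 105.6 kt
Leg 2: heading 18.9°; drift -5.9° → track 13.0°, groundspeed 112.4 kt
Leg 3: heading 177.1°; drift +5.4° → track 182.5°, groundspeed 101.6 kt
Leg 4: heading 74.7°; drift -5.2° → track 69.5°, groundspeed 101.2 kt
Leg 5: heading 238.3°; drift +5.6° → track 243.9°, groundspeed 113.8 kt

Leg 1: track=204.2°, groundspeed=105.6 kt
Leg 2: track=13.0°, groundspeed=112.4 kt
Leg 3: track=182.5°, groundspeed=101.6 kt
Leg 4: track=69.5°, groundspeed=101.2 kt
Leg 5: track=243.9°, groundspeed=113.8 kt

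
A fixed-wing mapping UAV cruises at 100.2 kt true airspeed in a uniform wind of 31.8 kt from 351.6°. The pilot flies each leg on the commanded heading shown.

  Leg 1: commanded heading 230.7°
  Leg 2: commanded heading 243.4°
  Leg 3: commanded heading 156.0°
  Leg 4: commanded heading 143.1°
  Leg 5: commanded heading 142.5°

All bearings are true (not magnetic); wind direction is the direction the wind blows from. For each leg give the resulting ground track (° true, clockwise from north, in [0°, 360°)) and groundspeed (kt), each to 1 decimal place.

Leg 1: heading 230.7°; drift -13.2° → track 217.5°, groundspeed 119.7 kt
Leg 2: heading 243.4°; drift -15.3° → track 228.1°, groundspeed 114.2 kt
Leg 3: heading 156.0°; drift +3.7° → track 159.7°, groundspeed 131.1 kt
Leg 4: heading 143.1°; drift +6.8° → track 149.9°, groundspeed 129.0 kt
Leg 5: heading 142.5°; drift +6.9° → track 149.4°, groundspeed 128.9 kt

Leg 1: track=217.5°, groundspeed=119.7 kt
Leg 2: track=228.1°, groundspeed=114.2 kt
Leg 3: track=159.7°, groundspeed=131.1 kt
Leg 4: track=149.9°, groundspeed=129.0 kt
Leg 5: track=149.4°, groundspeed=128.9 kt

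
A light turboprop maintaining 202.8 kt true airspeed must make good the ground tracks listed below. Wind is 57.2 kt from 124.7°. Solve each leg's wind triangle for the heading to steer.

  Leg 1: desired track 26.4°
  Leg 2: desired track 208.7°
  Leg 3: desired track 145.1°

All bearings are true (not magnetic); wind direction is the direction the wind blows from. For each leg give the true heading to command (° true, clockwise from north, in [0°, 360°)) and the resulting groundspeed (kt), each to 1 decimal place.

Leg 1: heading=42.6°, groundspeed=203.0 kt
Leg 2: heading=192.4°, groundspeed=188.7 kt
Leg 3: heading=139.5°, groundspeed=148.2 kt

Leg 1: desired track 26.4°; wind correction +16.2° → command heading 42.6°, groundspeed 203.0 kt
Leg 2: desired track 208.7°; wind correction -16.3° → command heading 192.4°, groundspeed 188.7 kt
Leg 3: desired track 145.1°; wind correction -5.6° → command heading 139.5°, groundspeed 148.2 kt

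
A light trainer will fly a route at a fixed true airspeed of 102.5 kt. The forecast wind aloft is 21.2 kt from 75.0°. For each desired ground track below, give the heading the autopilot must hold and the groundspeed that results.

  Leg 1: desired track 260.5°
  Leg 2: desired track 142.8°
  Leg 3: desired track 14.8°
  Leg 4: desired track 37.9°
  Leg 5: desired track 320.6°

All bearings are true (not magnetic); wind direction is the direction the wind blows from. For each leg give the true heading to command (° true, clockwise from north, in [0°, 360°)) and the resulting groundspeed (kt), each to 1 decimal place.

Leg 1: desired track 260.5°; wind correction +1.1° → command heading 261.6°, groundspeed 123.6 kt
Leg 2: desired track 142.8°; wind correction -11.0° → command heading 131.8°, groundspeed 92.6 kt
Leg 3: desired track 14.8°; wind correction +10.3° → command heading 25.1°, groundspeed 90.3 kt
Leg 4: desired track 37.9°; wind correction +7.2° → command heading 45.1°, groundspeed 84.8 kt
Leg 5: desired track 320.6°; wind correction +10.9° → command heading 331.5°, groundspeed 109.4 kt

Leg 1: heading=261.6°, groundspeed=123.6 kt
Leg 2: heading=131.8°, groundspeed=92.6 kt
Leg 3: heading=25.1°, groundspeed=90.3 kt
Leg 4: heading=45.1°, groundspeed=84.8 kt
Leg 5: heading=331.5°, groundspeed=109.4 kt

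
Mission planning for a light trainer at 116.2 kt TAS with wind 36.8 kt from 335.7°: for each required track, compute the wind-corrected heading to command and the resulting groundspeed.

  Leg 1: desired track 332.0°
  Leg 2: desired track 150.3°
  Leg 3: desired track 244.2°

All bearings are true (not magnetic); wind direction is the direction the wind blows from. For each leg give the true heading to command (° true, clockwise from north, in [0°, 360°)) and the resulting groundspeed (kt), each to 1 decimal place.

Leg 1: heading=333.2°, groundspeed=79.5 kt
Leg 2: heading=148.6°, groundspeed=152.8 kt
Leg 3: heading=262.7°, groundspeed=111.2 kt

Leg 1: desired track 332.0°; wind correction +1.2° → command heading 333.2°, groundspeed 79.5 kt
Leg 2: desired track 150.3°; wind correction -1.7° → command heading 148.6°, groundspeed 152.8 kt
Leg 3: desired track 244.2°; wind correction +18.5° → command heading 262.7°, groundspeed 111.2 kt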